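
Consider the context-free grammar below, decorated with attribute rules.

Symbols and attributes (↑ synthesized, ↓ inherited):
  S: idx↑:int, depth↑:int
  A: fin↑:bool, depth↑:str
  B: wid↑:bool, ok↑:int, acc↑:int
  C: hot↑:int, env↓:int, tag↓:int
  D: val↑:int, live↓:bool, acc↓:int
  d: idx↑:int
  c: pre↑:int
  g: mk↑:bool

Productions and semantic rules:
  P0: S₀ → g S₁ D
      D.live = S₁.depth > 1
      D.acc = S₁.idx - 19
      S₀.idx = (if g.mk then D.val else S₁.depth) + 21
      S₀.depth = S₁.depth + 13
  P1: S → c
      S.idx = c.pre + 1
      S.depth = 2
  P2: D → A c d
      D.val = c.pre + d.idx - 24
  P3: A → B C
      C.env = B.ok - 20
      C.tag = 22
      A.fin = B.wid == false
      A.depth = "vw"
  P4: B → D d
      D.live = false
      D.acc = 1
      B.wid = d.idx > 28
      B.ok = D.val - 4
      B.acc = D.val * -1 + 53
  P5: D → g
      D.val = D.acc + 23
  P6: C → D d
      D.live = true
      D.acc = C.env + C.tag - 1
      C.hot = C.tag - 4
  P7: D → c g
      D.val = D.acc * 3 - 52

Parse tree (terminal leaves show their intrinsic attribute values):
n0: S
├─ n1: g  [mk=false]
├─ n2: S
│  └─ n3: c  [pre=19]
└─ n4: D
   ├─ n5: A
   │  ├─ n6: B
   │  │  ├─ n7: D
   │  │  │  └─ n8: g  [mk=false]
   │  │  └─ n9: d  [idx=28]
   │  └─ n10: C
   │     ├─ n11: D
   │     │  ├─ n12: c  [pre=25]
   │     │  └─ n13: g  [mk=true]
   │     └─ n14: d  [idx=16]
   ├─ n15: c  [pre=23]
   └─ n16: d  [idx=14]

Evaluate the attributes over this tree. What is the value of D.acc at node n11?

21

1. n1.mk = false  [terminal]
2. n3.pre = 19  [terminal]
3. n2.idx = 20  [c.pre + 1]
4. n2.depth = 2  [2]
5. n4.live = true  [S₁.depth > 1]
6. n4.acc = 1  [S₁.idx - 19]
7. n7.live = false  [false]
8. n7.acc = 1  [1]
9. n8.mk = false  [terminal]
10. n7.val = 24  [D.acc + 23]
11. n9.idx = 28  [terminal]
12. n6.wid = false  [d.idx > 28]
13. n6.ok = 20  [D.val - 4]
14. n6.acc = 29  [D.val * -1 + 53]
15. n10.env = 0  [B.ok - 20]
16. n10.tag = 22  [22]
17. n11.live = true  [true]
18. n11.acc = 21  [C.env + C.tag - 1]
19. n12.pre = 25  [terminal]
20. n13.mk = true  [terminal]
21. n11.val = 11  [D.acc * 3 - 52]
22. n14.idx = 16  [terminal]
23. n10.hot = 18  [C.tag - 4]
24. n5.fin = true  [B.wid == false]
25. n5.depth = "vw"  ["vw"]
26. n15.pre = 23  [terminal]
27. n16.idx = 14  [terminal]
28. n4.val = 13  [c.pre + d.idx - 24]
29. n0.idx = 23  [(if g.mk then D.val else S₁.depth) + 21]
30. n0.depth = 15  [S₁.depth + 13]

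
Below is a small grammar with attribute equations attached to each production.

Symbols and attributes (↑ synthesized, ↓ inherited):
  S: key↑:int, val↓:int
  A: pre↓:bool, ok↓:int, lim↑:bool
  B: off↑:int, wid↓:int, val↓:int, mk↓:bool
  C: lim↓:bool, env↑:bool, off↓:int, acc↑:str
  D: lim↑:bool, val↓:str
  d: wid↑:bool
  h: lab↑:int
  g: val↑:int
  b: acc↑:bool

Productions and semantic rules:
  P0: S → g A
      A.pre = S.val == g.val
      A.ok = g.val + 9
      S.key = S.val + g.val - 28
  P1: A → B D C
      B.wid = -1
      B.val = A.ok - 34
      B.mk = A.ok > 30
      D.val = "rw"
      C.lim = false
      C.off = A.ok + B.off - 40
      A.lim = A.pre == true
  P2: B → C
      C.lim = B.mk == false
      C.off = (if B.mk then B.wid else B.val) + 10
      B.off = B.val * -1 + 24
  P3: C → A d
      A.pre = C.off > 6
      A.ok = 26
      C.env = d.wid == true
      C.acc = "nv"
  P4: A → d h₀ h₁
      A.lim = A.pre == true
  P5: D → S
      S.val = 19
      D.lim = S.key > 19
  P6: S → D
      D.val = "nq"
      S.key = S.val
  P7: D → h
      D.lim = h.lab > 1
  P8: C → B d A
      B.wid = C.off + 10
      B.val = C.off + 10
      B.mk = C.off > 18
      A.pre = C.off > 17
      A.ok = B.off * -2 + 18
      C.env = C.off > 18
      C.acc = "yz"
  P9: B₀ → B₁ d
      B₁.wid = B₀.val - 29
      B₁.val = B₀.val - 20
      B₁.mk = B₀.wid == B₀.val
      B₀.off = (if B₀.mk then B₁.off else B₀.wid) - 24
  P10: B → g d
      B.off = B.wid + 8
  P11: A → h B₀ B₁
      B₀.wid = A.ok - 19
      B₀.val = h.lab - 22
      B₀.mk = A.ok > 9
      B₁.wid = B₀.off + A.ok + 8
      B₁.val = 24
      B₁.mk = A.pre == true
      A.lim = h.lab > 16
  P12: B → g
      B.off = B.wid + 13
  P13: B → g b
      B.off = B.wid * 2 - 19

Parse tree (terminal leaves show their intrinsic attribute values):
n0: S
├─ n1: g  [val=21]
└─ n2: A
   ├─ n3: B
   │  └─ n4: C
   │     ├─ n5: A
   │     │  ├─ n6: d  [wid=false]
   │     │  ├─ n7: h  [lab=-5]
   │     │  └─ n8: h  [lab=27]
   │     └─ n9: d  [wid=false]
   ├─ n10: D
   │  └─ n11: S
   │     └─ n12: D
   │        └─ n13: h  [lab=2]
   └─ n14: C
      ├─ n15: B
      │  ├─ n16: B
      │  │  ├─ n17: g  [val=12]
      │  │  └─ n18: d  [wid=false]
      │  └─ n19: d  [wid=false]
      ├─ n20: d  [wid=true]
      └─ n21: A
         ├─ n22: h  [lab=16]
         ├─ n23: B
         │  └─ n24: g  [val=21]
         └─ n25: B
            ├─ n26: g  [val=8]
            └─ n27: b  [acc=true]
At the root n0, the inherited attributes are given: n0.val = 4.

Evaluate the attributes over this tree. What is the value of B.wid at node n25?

22

1. n0.val = 4  [given at root]
2. n1.val = 21  [terminal]
3. n2.pre = false  [S.val == g.val]
4. n2.ok = 30  [g.val + 9]
5. n3.wid = -1  [-1]
6. n3.val = -4  [A.ok - 34]
7. n3.mk = false  [A.ok > 30]
8. n4.lim = true  [B.mk == false]
9. n4.off = 6  [(if B.mk then B.wid else B.val) + 10]
10. n5.pre = false  [C.off > 6]
11. n5.ok = 26  [26]
12. n6.wid = false  [terminal]
13. n7.lab = -5  [terminal]
14. n8.lab = 27  [terminal]
15. n5.lim = false  [A.pre == true]
16. n9.wid = false  [terminal]
17. n4.env = false  [d.wid == true]
18. n4.acc = "nv"  ["nv"]
19. n3.off = 28  [B.val * -1 + 24]
20. n10.val = "rw"  ["rw"]
21. n11.val = 19  [19]
22. n12.val = "nq"  ["nq"]
23. n13.lab = 2  [terminal]
24. n12.lim = true  [h.lab > 1]
25. n11.key = 19  [S.val]
26. n10.lim = false  [S.key > 19]
27. n14.lim = false  [false]
28. n14.off = 18  [A.ok + B.off - 40]
29. n15.wid = 28  [C.off + 10]
30. n15.val = 28  [C.off + 10]
31. n15.mk = false  [C.off > 18]
32. n16.wid = -1  [B₀.val - 29]
33. n16.val = 8  [B₀.val - 20]
34. n16.mk = true  [B₀.wid == B₀.val]
35. n17.val = 12  [terminal]
36. n18.wid = false  [terminal]
37. n16.off = 7  [B.wid + 8]
38. n19.wid = false  [terminal]
39. n15.off = 4  [(if B₀.mk then B₁.off else B₀.wid) - 24]
40. n20.wid = true  [terminal]
41. n21.pre = true  [C.off > 17]
42. n21.ok = 10  [B.off * -2 + 18]
43. n22.lab = 16  [terminal]
44. n23.wid = -9  [A.ok - 19]
45. n23.val = -6  [h.lab - 22]
46. n23.mk = true  [A.ok > 9]
47. n24.val = 21  [terminal]
48. n23.off = 4  [B.wid + 13]
49. n25.wid = 22  [B₀.off + A.ok + 8]
50. n25.val = 24  [24]
51. n25.mk = true  [A.pre == true]
52. n26.val = 8  [terminal]
53. n27.acc = true  [terminal]
54. n25.off = 25  [B.wid * 2 - 19]
55. n21.lim = false  [h.lab > 16]
56. n14.env = false  [C.off > 18]
57. n14.acc = "yz"  ["yz"]
58. n2.lim = false  [A.pre == true]
59. n0.key = -3  [S.val + g.val - 28]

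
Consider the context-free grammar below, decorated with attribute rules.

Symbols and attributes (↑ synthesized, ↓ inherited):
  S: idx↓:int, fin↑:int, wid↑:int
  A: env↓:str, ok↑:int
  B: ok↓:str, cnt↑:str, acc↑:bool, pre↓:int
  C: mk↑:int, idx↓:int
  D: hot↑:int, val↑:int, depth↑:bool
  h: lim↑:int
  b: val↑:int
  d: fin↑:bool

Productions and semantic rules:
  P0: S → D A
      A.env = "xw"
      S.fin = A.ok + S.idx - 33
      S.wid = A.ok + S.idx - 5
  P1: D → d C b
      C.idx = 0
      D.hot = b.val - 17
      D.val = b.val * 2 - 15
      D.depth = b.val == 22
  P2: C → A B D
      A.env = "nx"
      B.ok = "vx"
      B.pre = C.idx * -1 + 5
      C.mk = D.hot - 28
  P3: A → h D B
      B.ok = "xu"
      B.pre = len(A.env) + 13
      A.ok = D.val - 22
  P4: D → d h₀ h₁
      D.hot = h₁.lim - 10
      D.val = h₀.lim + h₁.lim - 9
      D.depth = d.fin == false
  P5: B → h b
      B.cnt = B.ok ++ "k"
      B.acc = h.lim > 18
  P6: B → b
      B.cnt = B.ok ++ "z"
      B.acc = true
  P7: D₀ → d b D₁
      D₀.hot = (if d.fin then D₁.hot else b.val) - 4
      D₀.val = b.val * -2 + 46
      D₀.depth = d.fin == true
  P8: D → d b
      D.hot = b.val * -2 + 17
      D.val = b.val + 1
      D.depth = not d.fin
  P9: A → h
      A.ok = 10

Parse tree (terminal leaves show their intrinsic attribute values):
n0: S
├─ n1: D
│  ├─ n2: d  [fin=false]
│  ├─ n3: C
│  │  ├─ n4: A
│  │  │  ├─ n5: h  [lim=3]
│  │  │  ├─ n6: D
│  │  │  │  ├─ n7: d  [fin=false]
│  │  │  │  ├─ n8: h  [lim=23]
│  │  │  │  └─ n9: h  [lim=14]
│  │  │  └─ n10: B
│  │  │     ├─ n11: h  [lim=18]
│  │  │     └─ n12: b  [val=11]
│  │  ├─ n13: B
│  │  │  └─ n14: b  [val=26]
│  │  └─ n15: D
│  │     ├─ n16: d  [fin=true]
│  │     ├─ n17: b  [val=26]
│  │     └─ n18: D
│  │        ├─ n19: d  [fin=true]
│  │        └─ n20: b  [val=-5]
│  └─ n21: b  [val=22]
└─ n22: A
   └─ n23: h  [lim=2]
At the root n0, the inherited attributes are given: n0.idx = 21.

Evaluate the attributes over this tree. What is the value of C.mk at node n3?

-5

1. n0.idx = 21  [given at root]
2. n2.fin = false  [terminal]
3. n3.idx = 0  [0]
4. n4.env = "nx"  ["nx"]
5. n5.lim = 3  [terminal]
6. n7.fin = false  [terminal]
7. n8.lim = 23  [terminal]
8. n9.lim = 14  [terminal]
9. n6.hot = 4  [h₁.lim - 10]
10. n6.val = 28  [h₀.lim + h₁.lim - 9]
11. n6.depth = true  [d.fin == false]
12. n10.ok = "xu"  ["xu"]
13. n10.pre = 15  [len(A.env) + 13]
14. n11.lim = 18  [terminal]
15. n12.val = 11  [terminal]
16. n10.cnt = "xuk"  [B.ok ++ "k"]
17. n10.acc = false  [h.lim > 18]
18. n4.ok = 6  [D.val - 22]
19. n13.ok = "vx"  ["vx"]
20. n13.pre = 5  [C.idx * -1 + 5]
21. n14.val = 26  [terminal]
22. n13.cnt = "vxz"  [B.ok ++ "z"]
23. n13.acc = true  [true]
24. n16.fin = true  [terminal]
25. n17.val = 26  [terminal]
26. n19.fin = true  [terminal]
27. n20.val = -5  [terminal]
28. n18.hot = 27  [b.val * -2 + 17]
29. n18.val = -4  [b.val + 1]
30. n18.depth = false  [not d.fin]
31. n15.hot = 23  [(if d.fin then D₁.hot else b.val) - 4]
32. n15.val = -6  [b.val * -2 + 46]
33. n15.depth = true  [d.fin == true]
34. n3.mk = -5  [D.hot - 28]
35. n21.val = 22  [terminal]
36. n1.hot = 5  [b.val - 17]
37. n1.val = 29  [b.val * 2 - 15]
38. n1.depth = true  [b.val == 22]
39. n22.env = "xw"  ["xw"]
40. n23.lim = 2  [terminal]
41. n22.ok = 10  [10]
42. n0.fin = -2  [A.ok + S.idx - 33]
43. n0.wid = 26  [A.ok + S.idx - 5]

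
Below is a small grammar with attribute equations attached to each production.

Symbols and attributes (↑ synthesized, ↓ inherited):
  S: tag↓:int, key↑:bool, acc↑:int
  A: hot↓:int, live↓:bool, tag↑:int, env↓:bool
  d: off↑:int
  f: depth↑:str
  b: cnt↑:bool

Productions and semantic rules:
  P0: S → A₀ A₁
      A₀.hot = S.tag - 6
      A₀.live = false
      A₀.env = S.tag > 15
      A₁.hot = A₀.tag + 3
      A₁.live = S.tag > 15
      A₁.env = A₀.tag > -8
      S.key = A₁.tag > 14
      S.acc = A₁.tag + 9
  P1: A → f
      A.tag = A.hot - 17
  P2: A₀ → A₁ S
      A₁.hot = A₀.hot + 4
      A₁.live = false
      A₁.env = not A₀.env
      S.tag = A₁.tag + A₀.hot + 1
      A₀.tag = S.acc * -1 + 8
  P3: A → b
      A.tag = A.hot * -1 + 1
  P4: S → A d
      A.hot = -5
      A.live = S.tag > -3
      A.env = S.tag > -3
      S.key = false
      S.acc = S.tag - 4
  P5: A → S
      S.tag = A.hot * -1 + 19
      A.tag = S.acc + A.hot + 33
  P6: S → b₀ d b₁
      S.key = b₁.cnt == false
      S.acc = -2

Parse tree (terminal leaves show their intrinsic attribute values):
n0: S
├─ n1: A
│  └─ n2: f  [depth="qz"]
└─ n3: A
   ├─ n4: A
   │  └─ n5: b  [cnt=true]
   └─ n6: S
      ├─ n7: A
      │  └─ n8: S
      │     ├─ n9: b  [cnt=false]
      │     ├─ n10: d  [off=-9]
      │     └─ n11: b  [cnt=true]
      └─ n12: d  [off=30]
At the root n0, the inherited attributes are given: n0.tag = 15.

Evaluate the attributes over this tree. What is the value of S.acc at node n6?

-6

1. n0.tag = 15  [given at root]
2. n1.hot = 9  [S.tag - 6]
3. n1.live = false  [false]
4. n1.env = false  [S.tag > 15]
5. n2.depth = "qz"  [terminal]
6. n1.tag = -8  [A.hot - 17]
7. n3.hot = -5  [A₀.tag + 3]
8. n3.live = false  [S.tag > 15]
9. n3.env = false  [A₀.tag > -8]
10. n4.hot = -1  [A₀.hot + 4]
11. n4.live = false  [false]
12. n4.env = true  [not A₀.env]
13. n5.cnt = true  [terminal]
14. n4.tag = 2  [A.hot * -1 + 1]
15. n6.tag = -2  [A₁.tag + A₀.hot + 1]
16. n7.hot = -5  [-5]
17. n7.live = true  [S.tag > -3]
18. n7.env = true  [S.tag > -3]
19. n8.tag = 24  [A.hot * -1 + 19]
20. n9.cnt = false  [terminal]
21. n10.off = -9  [terminal]
22. n11.cnt = true  [terminal]
23. n8.key = false  [b₁.cnt == false]
24. n8.acc = -2  [-2]
25. n7.tag = 26  [S.acc + A.hot + 33]
26. n12.off = 30  [terminal]
27. n6.key = false  [false]
28. n6.acc = -6  [S.tag - 4]
29. n3.tag = 14  [S.acc * -1 + 8]
30. n0.key = false  [A₁.tag > 14]
31. n0.acc = 23  [A₁.tag + 9]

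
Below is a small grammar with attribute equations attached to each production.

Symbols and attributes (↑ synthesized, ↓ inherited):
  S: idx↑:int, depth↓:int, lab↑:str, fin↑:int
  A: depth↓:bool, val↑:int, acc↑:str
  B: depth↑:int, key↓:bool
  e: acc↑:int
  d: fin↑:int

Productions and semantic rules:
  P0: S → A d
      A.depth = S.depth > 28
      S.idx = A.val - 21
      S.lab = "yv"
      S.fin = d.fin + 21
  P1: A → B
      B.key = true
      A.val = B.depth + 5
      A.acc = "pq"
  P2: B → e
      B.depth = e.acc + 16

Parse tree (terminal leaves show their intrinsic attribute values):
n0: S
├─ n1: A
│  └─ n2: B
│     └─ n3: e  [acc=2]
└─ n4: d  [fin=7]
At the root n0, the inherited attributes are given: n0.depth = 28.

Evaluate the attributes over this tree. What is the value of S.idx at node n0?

2

1. n0.depth = 28  [given at root]
2. n1.depth = false  [S.depth > 28]
3. n2.key = true  [true]
4. n3.acc = 2  [terminal]
5. n2.depth = 18  [e.acc + 16]
6. n1.val = 23  [B.depth + 5]
7. n1.acc = "pq"  ["pq"]
8. n4.fin = 7  [terminal]
9. n0.idx = 2  [A.val - 21]
10. n0.lab = "yv"  ["yv"]
11. n0.fin = 28  [d.fin + 21]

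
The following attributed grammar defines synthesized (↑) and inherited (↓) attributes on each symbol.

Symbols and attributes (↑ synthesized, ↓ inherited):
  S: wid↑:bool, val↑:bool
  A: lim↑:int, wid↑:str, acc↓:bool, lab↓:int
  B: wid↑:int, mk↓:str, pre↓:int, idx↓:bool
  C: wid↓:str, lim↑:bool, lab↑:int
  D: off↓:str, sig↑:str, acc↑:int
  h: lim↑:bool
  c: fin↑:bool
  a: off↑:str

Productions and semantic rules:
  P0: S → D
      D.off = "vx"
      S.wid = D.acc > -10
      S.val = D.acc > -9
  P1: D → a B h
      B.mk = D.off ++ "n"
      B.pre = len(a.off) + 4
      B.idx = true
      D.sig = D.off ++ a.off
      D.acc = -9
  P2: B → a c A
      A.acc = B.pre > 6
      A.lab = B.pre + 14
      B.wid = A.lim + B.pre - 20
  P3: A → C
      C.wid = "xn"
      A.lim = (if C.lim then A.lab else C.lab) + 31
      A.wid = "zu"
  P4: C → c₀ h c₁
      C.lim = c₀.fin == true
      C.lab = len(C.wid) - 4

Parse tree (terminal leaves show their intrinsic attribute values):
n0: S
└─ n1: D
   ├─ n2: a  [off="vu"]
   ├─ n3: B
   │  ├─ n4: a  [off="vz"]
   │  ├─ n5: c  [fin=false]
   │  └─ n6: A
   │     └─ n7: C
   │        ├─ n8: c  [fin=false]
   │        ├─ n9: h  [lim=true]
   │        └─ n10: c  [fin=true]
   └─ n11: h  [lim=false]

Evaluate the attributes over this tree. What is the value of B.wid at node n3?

1. n1.off = "vx"  ["vx"]
2. n2.off = "vu"  [terminal]
3. n3.mk = "vxn"  [D.off ++ "n"]
4. n3.pre = 6  [len(a.off) + 4]
5. n3.idx = true  [true]
6. n4.off = "vz"  [terminal]
7. n5.fin = false  [terminal]
8. n6.acc = false  [B.pre > 6]
9. n6.lab = 20  [B.pre + 14]
10. n7.wid = "xn"  ["xn"]
11. n8.fin = false  [terminal]
12. n9.lim = true  [terminal]
13. n10.fin = true  [terminal]
14. n7.lim = false  [c₀.fin == true]
15. n7.lab = -2  [len(C.wid) - 4]
16. n6.lim = 29  [(if C.lim then A.lab else C.lab) + 31]
17. n6.wid = "zu"  ["zu"]
18. n3.wid = 15  [A.lim + B.pre - 20]
19. n11.lim = false  [terminal]
20. n1.sig = "vxvu"  [D.off ++ a.off]
21. n1.acc = -9  [-9]
22. n0.wid = true  [D.acc > -10]
23. n0.val = false  [D.acc > -9]

15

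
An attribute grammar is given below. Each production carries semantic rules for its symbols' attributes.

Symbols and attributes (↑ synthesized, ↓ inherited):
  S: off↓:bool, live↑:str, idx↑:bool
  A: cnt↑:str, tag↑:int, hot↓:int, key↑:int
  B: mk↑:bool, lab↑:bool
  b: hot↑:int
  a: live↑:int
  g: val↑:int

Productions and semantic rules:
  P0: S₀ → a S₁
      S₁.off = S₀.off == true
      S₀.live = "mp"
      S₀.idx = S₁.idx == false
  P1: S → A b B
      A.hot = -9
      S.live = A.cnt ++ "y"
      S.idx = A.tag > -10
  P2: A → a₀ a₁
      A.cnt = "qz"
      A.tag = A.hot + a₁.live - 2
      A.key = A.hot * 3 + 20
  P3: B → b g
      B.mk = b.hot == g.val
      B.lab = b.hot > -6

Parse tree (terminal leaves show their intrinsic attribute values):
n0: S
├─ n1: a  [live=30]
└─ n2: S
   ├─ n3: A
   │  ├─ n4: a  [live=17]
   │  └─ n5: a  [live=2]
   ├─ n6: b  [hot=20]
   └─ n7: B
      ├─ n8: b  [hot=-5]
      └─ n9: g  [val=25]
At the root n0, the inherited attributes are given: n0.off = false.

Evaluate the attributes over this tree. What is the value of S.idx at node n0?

1. n0.off = false  [given at root]
2. n1.live = 30  [terminal]
3. n2.off = false  [S₀.off == true]
4. n3.hot = -9  [-9]
5. n4.live = 17  [terminal]
6. n5.live = 2  [terminal]
7. n3.cnt = "qz"  ["qz"]
8. n3.tag = -9  [A.hot + a₁.live - 2]
9. n3.key = -7  [A.hot * 3 + 20]
10. n6.hot = 20  [terminal]
11. n8.hot = -5  [terminal]
12. n9.val = 25  [terminal]
13. n7.mk = false  [b.hot == g.val]
14. n7.lab = true  [b.hot > -6]
15. n2.live = "qzy"  [A.cnt ++ "y"]
16. n2.idx = true  [A.tag > -10]
17. n0.live = "mp"  ["mp"]
18. n0.idx = false  [S₁.idx == false]

false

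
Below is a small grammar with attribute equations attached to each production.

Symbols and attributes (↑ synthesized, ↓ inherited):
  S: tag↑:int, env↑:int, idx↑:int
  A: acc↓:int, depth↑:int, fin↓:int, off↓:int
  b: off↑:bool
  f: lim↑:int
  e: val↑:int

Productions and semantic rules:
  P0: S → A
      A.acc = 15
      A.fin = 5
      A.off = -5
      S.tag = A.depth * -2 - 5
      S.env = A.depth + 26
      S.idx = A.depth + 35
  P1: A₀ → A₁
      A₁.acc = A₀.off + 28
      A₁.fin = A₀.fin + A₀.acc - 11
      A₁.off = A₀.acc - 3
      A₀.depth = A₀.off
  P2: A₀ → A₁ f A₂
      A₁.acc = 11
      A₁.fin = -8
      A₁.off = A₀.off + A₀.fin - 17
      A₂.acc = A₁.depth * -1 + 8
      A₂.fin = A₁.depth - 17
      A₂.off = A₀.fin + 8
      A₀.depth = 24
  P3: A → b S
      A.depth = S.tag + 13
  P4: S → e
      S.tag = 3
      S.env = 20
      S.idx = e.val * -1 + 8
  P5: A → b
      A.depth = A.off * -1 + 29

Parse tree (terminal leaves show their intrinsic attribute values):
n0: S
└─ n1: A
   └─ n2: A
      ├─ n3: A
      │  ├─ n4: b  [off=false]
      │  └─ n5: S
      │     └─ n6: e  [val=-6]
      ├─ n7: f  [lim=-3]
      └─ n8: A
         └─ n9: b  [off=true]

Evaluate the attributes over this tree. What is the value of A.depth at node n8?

1. n1.acc = 15  [15]
2. n1.fin = 5  [5]
3. n1.off = -5  [-5]
4. n2.acc = 23  [A₀.off + 28]
5. n2.fin = 9  [A₀.fin + A₀.acc - 11]
6. n2.off = 12  [A₀.acc - 3]
7. n3.acc = 11  [11]
8. n3.fin = -8  [-8]
9. n3.off = 4  [A₀.off + A₀.fin - 17]
10. n4.off = false  [terminal]
11. n6.val = -6  [terminal]
12. n5.tag = 3  [3]
13. n5.env = 20  [20]
14. n5.idx = 14  [e.val * -1 + 8]
15. n3.depth = 16  [S.tag + 13]
16. n7.lim = -3  [terminal]
17. n8.acc = -8  [A₁.depth * -1 + 8]
18. n8.fin = -1  [A₁.depth - 17]
19. n8.off = 17  [A₀.fin + 8]
20. n9.off = true  [terminal]
21. n8.depth = 12  [A.off * -1 + 29]
22. n2.depth = 24  [24]
23. n1.depth = -5  [A₀.off]
24. n0.tag = 5  [A.depth * -2 - 5]
25. n0.env = 21  [A.depth + 26]
26. n0.idx = 30  [A.depth + 35]

12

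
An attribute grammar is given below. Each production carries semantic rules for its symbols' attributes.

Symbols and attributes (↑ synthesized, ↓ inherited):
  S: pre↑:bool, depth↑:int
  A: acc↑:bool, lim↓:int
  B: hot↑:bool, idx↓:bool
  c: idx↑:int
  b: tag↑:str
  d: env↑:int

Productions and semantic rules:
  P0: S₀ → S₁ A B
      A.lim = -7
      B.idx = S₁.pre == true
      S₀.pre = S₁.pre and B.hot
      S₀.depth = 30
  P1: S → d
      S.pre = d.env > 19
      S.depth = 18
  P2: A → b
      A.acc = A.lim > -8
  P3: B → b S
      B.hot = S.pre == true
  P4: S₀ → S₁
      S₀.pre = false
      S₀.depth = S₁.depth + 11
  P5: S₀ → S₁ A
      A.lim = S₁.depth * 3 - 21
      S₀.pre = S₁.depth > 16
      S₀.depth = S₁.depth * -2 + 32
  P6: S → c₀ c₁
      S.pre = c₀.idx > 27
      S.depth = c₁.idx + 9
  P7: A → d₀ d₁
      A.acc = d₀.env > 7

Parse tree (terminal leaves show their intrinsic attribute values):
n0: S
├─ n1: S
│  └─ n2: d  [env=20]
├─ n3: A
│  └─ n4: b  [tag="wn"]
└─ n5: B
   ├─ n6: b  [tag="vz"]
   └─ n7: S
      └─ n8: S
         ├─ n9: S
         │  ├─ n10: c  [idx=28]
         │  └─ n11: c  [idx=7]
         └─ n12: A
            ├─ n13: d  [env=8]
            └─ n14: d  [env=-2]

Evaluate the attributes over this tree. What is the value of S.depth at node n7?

1. n2.env = 20  [terminal]
2. n1.pre = true  [d.env > 19]
3. n1.depth = 18  [18]
4. n3.lim = -7  [-7]
5. n4.tag = "wn"  [terminal]
6. n3.acc = true  [A.lim > -8]
7. n5.idx = true  [S₁.pre == true]
8. n6.tag = "vz"  [terminal]
9. n10.idx = 28  [terminal]
10. n11.idx = 7  [terminal]
11. n9.pre = true  [c₀.idx > 27]
12. n9.depth = 16  [c₁.idx + 9]
13. n12.lim = 27  [S₁.depth * 3 - 21]
14. n13.env = 8  [terminal]
15. n14.env = -2  [terminal]
16. n12.acc = true  [d₀.env > 7]
17. n8.pre = false  [S₁.depth > 16]
18. n8.depth = 0  [S₁.depth * -2 + 32]
19. n7.pre = false  [false]
20. n7.depth = 11  [S₁.depth + 11]
21. n5.hot = false  [S.pre == true]
22. n0.pre = false  [S₁.pre and B.hot]
23. n0.depth = 30  [30]

11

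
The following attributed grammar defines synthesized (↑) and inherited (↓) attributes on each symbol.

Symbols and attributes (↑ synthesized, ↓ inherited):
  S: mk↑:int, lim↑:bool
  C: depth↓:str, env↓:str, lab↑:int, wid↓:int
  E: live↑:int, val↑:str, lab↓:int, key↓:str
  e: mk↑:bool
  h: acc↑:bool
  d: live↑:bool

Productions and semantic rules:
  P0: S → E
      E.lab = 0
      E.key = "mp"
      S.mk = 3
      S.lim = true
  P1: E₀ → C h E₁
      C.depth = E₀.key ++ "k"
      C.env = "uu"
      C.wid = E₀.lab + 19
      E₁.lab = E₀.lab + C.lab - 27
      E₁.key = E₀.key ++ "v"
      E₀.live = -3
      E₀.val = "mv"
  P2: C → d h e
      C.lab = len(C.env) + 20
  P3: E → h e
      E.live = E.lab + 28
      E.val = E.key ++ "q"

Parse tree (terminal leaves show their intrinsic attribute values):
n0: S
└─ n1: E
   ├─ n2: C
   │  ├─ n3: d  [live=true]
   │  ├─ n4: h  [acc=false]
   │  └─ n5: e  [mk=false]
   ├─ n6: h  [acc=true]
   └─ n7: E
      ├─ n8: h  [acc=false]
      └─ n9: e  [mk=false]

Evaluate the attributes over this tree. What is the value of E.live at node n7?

1. n1.lab = 0  [0]
2. n1.key = "mp"  ["mp"]
3. n2.depth = "mpk"  [E₀.key ++ "k"]
4. n2.env = "uu"  ["uu"]
5. n2.wid = 19  [E₀.lab + 19]
6. n3.live = true  [terminal]
7. n4.acc = false  [terminal]
8. n5.mk = false  [terminal]
9. n2.lab = 22  [len(C.env) + 20]
10. n6.acc = true  [terminal]
11. n7.lab = -5  [E₀.lab + C.lab - 27]
12. n7.key = "mpv"  [E₀.key ++ "v"]
13. n8.acc = false  [terminal]
14. n9.mk = false  [terminal]
15. n7.live = 23  [E.lab + 28]
16. n7.val = "mpvq"  [E.key ++ "q"]
17. n1.live = -3  [-3]
18. n1.val = "mv"  ["mv"]
19. n0.mk = 3  [3]
20. n0.lim = true  [true]

23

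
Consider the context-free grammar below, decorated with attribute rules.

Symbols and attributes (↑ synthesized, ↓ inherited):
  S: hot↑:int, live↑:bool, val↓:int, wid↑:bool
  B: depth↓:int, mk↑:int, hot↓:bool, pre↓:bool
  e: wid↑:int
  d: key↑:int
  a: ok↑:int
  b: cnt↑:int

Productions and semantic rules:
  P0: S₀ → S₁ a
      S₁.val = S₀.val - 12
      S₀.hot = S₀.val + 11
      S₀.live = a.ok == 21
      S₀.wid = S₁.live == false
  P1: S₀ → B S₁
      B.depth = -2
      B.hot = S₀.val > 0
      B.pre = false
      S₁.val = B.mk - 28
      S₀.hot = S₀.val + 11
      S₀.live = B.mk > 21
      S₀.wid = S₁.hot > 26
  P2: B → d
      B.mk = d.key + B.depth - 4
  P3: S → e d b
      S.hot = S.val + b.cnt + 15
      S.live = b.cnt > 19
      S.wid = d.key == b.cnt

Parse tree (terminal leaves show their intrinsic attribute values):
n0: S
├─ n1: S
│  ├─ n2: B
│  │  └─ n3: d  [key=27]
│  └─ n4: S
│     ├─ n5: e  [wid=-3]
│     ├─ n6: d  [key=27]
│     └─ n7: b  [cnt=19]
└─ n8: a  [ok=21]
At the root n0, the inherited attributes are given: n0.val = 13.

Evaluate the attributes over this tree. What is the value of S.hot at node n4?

27

1. n0.val = 13  [given at root]
2. n1.val = 1  [S₀.val - 12]
3. n2.depth = -2  [-2]
4. n2.hot = true  [S₀.val > 0]
5. n2.pre = false  [false]
6. n3.key = 27  [terminal]
7. n2.mk = 21  [d.key + B.depth - 4]
8. n4.val = -7  [B.mk - 28]
9. n5.wid = -3  [terminal]
10. n6.key = 27  [terminal]
11. n7.cnt = 19  [terminal]
12. n4.hot = 27  [S.val + b.cnt + 15]
13. n4.live = false  [b.cnt > 19]
14. n4.wid = false  [d.key == b.cnt]
15. n1.hot = 12  [S₀.val + 11]
16. n1.live = false  [B.mk > 21]
17. n1.wid = true  [S₁.hot > 26]
18. n8.ok = 21  [terminal]
19. n0.hot = 24  [S₀.val + 11]
20. n0.live = true  [a.ok == 21]
21. n0.wid = true  [S₁.live == false]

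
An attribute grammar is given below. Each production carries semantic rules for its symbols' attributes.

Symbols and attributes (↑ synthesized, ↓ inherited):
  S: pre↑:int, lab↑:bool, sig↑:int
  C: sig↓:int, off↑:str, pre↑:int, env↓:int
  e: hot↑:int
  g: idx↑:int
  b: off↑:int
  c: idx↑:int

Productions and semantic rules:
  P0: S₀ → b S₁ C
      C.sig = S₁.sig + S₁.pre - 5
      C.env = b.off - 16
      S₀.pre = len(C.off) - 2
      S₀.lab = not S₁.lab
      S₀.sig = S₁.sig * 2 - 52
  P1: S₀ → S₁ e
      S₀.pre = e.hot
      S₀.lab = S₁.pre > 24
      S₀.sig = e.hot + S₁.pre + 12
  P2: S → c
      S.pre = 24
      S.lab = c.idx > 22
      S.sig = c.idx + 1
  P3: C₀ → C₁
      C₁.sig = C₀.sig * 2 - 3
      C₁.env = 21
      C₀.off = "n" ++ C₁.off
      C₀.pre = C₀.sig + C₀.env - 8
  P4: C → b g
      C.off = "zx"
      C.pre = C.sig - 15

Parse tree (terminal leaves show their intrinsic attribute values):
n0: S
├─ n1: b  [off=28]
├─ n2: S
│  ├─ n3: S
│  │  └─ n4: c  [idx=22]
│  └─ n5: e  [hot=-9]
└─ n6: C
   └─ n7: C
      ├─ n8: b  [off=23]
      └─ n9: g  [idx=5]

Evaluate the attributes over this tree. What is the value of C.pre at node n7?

1. n1.off = 28  [terminal]
2. n4.idx = 22  [terminal]
3. n3.pre = 24  [24]
4. n3.lab = false  [c.idx > 22]
5. n3.sig = 23  [c.idx + 1]
6. n5.hot = -9  [terminal]
7. n2.pre = -9  [e.hot]
8. n2.lab = false  [S₁.pre > 24]
9. n2.sig = 27  [e.hot + S₁.pre + 12]
10. n6.sig = 13  [S₁.sig + S₁.pre - 5]
11. n6.env = 12  [b.off - 16]
12. n7.sig = 23  [C₀.sig * 2 - 3]
13. n7.env = 21  [21]
14. n8.off = 23  [terminal]
15. n9.idx = 5  [terminal]
16. n7.off = "zx"  ["zx"]
17. n7.pre = 8  [C.sig - 15]
18. n6.off = "nzx"  ["n" ++ C₁.off]
19. n6.pre = 17  [C₀.sig + C₀.env - 8]
20. n0.pre = 1  [len(C.off) - 2]
21. n0.lab = true  [not S₁.lab]
22. n0.sig = 2  [S₁.sig * 2 - 52]

8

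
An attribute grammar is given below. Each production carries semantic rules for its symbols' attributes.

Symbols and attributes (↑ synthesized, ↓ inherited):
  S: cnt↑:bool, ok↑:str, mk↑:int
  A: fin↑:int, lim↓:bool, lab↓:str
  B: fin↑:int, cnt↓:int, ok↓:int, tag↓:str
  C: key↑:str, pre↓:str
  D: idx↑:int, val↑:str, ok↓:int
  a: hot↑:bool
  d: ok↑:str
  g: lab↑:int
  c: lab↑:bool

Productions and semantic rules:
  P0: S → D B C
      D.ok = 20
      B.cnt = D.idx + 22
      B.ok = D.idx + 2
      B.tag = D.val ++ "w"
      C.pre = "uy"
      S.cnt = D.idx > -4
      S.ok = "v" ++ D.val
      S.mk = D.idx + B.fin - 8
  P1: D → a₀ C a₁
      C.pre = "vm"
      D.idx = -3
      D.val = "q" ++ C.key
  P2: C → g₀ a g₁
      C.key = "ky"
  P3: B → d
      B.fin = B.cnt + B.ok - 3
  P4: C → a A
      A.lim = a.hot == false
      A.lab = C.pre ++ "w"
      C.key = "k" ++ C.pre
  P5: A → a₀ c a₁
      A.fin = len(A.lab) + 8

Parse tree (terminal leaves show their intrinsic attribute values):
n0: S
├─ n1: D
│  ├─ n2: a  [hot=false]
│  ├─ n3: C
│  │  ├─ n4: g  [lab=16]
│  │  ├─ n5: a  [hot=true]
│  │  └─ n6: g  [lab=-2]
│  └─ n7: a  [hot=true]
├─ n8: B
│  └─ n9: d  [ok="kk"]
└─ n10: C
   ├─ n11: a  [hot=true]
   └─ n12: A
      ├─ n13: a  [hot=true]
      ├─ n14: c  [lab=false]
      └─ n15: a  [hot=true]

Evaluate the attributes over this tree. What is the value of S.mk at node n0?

4

1. n1.ok = 20  [20]
2. n2.hot = false  [terminal]
3. n3.pre = "vm"  ["vm"]
4. n4.lab = 16  [terminal]
5. n5.hot = true  [terminal]
6. n6.lab = -2  [terminal]
7. n3.key = "ky"  ["ky"]
8. n7.hot = true  [terminal]
9. n1.idx = -3  [-3]
10. n1.val = "qky"  ["q" ++ C.key]
11. n8.cnt = 19  [D.idx + 22]
12. n8.ok = -1  [D.idx + 2]
13. n8.tag = "qkyw"  [D.val ++ "w"]
14. n9.ok = "kk"  [terminal]
15. n8.fin = 15  [B.cnt + B.ok - 3]
16. n10.pre = "uy"  ["uy"]
17. n11.hot = true  [terminal]
18. n12.lim = false  [a.hot == false]
19. n12.lab = "uyw"  [C.pre ++ "w"]
20. n13.hot = true  [terminal]
21. n14.lab = false  [terminal]
22. n15.hot = true  [terminal]
23. n12.fin = 11  [len(A.lab) + 8]
24. n10.key = "kuy"  ["k" ++ C.pre]
25. n0.cnt = true  [D.idx > -4]
26. n0.ok = "vqky"  ["v" ++ D.val]
27. n0.mk = 4  [D.idx + B.fin - 8]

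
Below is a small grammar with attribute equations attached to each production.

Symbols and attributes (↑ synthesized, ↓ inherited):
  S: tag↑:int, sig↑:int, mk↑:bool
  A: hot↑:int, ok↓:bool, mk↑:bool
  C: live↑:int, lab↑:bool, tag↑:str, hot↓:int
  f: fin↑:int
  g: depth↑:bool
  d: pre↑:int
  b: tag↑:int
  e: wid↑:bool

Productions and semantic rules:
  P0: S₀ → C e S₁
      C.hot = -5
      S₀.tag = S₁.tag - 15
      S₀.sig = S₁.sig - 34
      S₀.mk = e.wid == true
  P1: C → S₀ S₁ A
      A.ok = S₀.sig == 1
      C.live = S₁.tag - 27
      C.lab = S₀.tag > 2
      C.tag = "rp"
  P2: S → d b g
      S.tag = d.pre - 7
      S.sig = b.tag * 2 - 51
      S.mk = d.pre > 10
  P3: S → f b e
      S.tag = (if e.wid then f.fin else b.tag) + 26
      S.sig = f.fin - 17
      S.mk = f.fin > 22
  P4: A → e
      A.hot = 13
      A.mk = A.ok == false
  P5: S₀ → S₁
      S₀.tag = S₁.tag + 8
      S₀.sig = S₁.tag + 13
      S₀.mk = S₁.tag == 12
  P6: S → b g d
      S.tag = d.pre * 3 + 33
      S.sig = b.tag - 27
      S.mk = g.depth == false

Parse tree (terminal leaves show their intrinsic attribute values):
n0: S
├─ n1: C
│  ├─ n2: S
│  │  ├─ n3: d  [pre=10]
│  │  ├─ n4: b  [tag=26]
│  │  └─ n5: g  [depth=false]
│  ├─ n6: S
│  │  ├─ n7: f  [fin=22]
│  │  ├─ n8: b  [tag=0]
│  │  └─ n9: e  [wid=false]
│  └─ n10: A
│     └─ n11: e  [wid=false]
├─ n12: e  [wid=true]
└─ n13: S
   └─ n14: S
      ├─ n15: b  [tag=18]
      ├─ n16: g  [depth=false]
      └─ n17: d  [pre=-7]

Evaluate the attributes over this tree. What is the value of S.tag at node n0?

5

1. n1.hot = -5  [-5]
2. n3.pre = 10  [terminal]
3. n4.tag = 26  [terminal]
4. n5.depth = false  [terminal]
5. n2.tag = 3  [d.pre - 7]
6. n2.sig = 1  [b.tag * 2 - 51]
7. n2.mk = false  [d.pre > 10]
8. n7.fin = 22  [terminal]
9. n8.tag = 0  [terminal]
10. n9.wid = false  [terminal]
11. n6.tag = 26  [(if e.wid then f.fin else b.tag) + 26]
12. n6.sig = 5  [f.fin - 17]
13. n6.mk = false  [f.fin > 22]
14. n10.ok = true  [S₀.sig == 1]
15. n11.wid = false  [terminal]
16. n10.hot = 13  [13]
17. n10.mk = false  [A.ok == false]
18. n1.live = -1  [S₁.tag - 27]
19. n1.lab = true  [S₀.tag > 2]
20. n1.tag = "rp"  ["rp"]
21. n12.wid = true  [terminal]
22. n15.tag = 18  [terminal]
23. n16.depth = false  [terminal]
24. n17.pre = -7  [terminal]
25. n14.tag = 12  [d.pre * 3 + 33]
26. n14.sig = -9  [b.tag - 27]
27. n14.mk = true  [g.depth == false]
28. n13.tag = 20  [S₁.tag + 8]
29. n13.sig = 25  [S₁.tag + 13]
30. n13.mk = true  [S₁.tag == 12]
31. n0.tag = 5  [S₁.tag - 15]
32. n0.sig = -9  [S₁.sig - 34]
33. n0.mk = true  [e.wid == true]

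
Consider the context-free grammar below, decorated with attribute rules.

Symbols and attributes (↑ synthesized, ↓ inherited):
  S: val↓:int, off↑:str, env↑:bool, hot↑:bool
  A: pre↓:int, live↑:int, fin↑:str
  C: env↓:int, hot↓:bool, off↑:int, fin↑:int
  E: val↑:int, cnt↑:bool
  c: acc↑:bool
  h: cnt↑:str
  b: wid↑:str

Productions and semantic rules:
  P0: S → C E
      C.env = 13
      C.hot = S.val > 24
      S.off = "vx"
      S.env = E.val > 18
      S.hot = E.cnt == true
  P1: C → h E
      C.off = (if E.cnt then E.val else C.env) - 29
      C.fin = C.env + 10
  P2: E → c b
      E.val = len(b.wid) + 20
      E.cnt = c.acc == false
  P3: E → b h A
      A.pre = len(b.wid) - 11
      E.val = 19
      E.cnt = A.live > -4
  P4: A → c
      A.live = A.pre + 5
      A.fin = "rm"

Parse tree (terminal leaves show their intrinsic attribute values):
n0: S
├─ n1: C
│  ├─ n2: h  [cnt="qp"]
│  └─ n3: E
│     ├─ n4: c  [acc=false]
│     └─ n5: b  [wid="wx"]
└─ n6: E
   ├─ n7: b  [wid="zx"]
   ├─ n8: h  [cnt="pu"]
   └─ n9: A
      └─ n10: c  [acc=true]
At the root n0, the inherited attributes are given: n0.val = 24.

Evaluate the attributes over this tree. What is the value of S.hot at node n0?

false

1. n0.val = 24  [given at root]
2. n1.env = 13  [13]
3. n1.hot = false  [S.val > 24]
4. n2.cnt = "qp"  [terminal]
5. n4.acc = false  [terminal]
6. n5.wid = "wx"  [terminal]
7. n3.val = 22  [len(b.wid) + 20]
8. n3.cnt = true  [c.acc == false]
9. n1.off = -7  [(if E.cnt then E.val else C.env) - 29]
10. n1.fin = 23  [C.env + 10]
11. n7.wid = "zx"  [terminal]
12. n8.cnt = "pu"  [terminal]
13. n9.pre = -9  [len(b.wid) - 11]
14. n10.acc = true  [terminal]
15. n9.live = -4  [A.pre + 5]
16. n9.fin = "rm"  ["rm"]
17. n6.val = 19  [19]
18. n6.cnt = false  [A.live > -4]
19. n0.off = "vx"  ["vx"]
20. n0.env = true  [E.val > 18]
21. n0.hot = false  [E.cnt == true]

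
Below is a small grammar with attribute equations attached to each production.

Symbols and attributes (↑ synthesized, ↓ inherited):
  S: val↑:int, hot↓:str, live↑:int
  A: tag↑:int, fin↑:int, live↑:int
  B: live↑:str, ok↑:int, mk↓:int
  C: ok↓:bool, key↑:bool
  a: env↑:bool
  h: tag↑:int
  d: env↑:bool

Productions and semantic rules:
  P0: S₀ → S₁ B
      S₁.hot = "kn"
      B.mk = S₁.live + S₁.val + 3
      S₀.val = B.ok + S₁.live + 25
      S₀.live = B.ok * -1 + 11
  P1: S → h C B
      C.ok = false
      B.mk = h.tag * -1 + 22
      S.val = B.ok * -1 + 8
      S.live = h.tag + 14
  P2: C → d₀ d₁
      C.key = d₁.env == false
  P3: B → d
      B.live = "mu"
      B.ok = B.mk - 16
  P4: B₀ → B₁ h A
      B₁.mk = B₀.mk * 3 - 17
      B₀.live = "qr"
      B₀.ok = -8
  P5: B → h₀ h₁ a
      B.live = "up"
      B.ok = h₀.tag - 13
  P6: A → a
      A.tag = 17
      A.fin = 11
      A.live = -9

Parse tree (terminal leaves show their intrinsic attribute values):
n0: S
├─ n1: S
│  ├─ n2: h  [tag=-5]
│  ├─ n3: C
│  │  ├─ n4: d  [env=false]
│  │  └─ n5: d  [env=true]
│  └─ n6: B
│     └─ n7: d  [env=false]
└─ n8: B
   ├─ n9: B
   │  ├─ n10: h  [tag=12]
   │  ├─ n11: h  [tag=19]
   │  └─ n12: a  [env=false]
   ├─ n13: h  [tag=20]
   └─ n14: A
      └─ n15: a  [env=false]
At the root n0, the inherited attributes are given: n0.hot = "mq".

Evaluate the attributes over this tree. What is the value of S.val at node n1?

1. n0.hot = "mq"  [given at root]
2. n1.hot = "kn"  ["kn"]
3. n2.tag = -5  [terminal]
4. n3.ok = false  [false]
5. n4.env = false  [terminal]
6. n5.env = true  [terminal]
7. n3.key = false  [d₁.env == false]
8. n6.mk = 27  [h.tag * -1 + 22]
9. n7.env = false  [terminal]
10. n6.live = "mu"  ["mu"]
11. n6.ok = 11  [B.mk - 16]
12. n1.val = -3  [B.ok * -1 + 8]
13. n1.live = 9  [h.tag + 14]
14. n8.mk = 9  [S₁.live + S₁.val + 3]
15. n9.mk = 10  [B₀.mk * 3 - 17]
16. n10.tag = 12  [terminal]
17. n11.tag = 19  [terminal]
18. n12.env = false  [terminal]
19. n9.live = "up"  ["up"]
20. n9.ok = -1  [h₀.tag - 13]
21. n13.tag = 20  [terminal]
22. n15.env = false  [terminal]
23. n14.tag = 17  [17]
24. n14.fin = 11  [11]
25. n14.live = -9  [-9]
26. n8.live = "qr"  ["qr"]
27. n8.ok = -8  [-8]
28. n0.val = 26  [B.ok + S₁.live + 25]
29. n0.live = 19  [B.ok * -1 + 11]

-3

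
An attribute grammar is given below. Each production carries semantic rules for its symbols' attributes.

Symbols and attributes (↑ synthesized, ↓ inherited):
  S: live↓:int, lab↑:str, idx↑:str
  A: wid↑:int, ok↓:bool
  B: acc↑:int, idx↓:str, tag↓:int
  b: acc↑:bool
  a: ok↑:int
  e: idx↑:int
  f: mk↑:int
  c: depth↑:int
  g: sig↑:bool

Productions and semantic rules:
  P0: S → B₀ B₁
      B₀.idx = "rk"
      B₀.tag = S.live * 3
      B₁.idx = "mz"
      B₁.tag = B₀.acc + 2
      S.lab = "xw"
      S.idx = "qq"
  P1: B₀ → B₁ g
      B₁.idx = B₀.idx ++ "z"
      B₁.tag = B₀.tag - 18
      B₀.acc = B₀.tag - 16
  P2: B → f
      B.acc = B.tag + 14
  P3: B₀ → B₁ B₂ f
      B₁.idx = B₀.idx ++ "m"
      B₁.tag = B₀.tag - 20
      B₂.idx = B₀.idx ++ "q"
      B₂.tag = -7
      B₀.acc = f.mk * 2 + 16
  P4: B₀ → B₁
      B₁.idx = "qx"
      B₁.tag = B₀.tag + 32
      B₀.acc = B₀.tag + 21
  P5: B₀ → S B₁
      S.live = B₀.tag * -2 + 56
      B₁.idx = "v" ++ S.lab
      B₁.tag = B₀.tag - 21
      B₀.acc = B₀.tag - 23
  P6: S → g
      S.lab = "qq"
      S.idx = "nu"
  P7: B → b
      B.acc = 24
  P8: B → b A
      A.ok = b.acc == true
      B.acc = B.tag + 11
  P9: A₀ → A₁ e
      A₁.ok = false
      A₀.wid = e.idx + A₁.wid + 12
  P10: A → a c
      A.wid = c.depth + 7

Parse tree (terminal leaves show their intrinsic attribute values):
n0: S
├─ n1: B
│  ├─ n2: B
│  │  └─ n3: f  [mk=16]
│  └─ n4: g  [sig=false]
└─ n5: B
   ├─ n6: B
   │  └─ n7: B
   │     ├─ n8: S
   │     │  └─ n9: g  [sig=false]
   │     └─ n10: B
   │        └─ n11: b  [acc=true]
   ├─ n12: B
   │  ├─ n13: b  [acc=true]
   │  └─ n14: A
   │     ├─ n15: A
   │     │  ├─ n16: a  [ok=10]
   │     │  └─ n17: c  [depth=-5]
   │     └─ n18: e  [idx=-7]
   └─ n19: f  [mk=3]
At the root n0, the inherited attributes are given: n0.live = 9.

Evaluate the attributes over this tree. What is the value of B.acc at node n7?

2

1. n0.live = 9  [given at root]
2. n1.idx = "rk"  ["rk"]
3. n1.tag = 27  [S.live * 3]
4. n2.idx = "rkz"  [B₀.idx ++ "z"]
5. n2.tag = 9  [B₀.tag - 18]
6. n3.mk = 16  [terminal]
7. n2.acc = 23  [B.tag + 14]
8. n4.sig = false  [terminal]
9. n1.acc = 11  [B₀.tag - 16]
10. n5.idx = "mz"  ["mz"]
11. n5.tag = 13  [B₀.acc + 2]
12. n6.idx = "mzm"  [B₀.idx ++ "m"]
13. n6.tag = -7  [B₀.tag - 20]
14. n7.idx = "qx"  ["qx"]
15. n7.tag = 25  [B₀.tag + 32]
16. n8.live = 6  [B₀.tag * -2 + 56]
17. n9.sig = false  [terminal]
18. n8.lab = "qq"  ["qq"]
19. n8.idx = "nu"  ["nu"]
20. n10.idx = "vqq"  ["v" ++ S.lab]
21. n10.tag = 4  [B₀.tag - 21]
22. n11.acc = true  [terminal]
23. n10.acc = 24  [24]
24. n7.acc = 2  [B₀.tag - 23]
25. n6.acc = 14  [B₀.tag + 21]
26. n12.idx = "mzq"  [B₀.idx ++ "q"]
27. n12.tag = -7  [-7]
28. n13.acc = true  [terminal]
29. n14.ok = true  [b.acc == true]
30. n15.ok = false  [false]
31. n16.ok = 10  [terminal]
32. n17.depth = -5  [terminal]
33. n15.wid = 2  [c.depth + 7]
34. n18.idx = -7  [terminal]
35. n14.wid = 7  [e.idx + A₁.wid + 12]
36. n12.acc = 4  [B.tag + 11]
37. n19.mk = 3  [terminal]
38. n5.acc = 22  [f.mk * 2 + 16]
39. n0.lab = "xw"  ["xw"]
40. n0.idx = "qq"  ["qq"]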